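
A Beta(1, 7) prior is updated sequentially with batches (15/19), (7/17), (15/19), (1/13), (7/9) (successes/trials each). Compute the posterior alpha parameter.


Sequential conjugate updating is equivalent to a single batch update.
Total successes across all batches = 45
alpha_posterior = alpha_prior + total_successes = 1 + 45
= 46

46


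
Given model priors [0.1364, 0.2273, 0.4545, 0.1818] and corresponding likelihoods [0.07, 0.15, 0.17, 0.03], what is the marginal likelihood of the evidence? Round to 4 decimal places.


P(E) = sum_i P(M_i) P(E|M_i)
= 0.0095 + 0.0341 + 0.0773 + 0.0055
= 0.1264

0.1264


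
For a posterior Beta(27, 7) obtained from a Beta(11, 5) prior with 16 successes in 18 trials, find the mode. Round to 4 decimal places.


Mode = (alpha - 1) / (alpha + beta - 2)
= 26 / 32
= 0.8125

0.8125


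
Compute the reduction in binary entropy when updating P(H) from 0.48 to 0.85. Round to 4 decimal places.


H_before = -p*log2(p) - (1-p)*log2(1-p) for p=0.48: 0.9988
H_after for p=0.85: 0.6098
Reduction = 0.9988 - 0.6098 = 0.389

0.389


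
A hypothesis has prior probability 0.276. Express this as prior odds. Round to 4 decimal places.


Odds = P(H) / P(not H) = 0.276 / 0.724
= 0.3812

0.3812


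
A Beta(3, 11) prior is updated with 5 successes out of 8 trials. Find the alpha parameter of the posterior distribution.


In the Beta-Binomial conjugate update:
alpha_post = alpha_prior + successes
= 3 + 5
= 8

8


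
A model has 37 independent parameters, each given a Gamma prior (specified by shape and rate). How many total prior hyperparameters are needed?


Each Gamma prior needs 2 hyperparameters (shape and rate).
Total = 2 * 37 = 74

74


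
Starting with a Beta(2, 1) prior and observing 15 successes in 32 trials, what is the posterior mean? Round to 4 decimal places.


Posterior parameters: alpha = 2 + 15 = 17
beta = 1 + 17 = 18
Posterior mean = alpha / (alpha + beta) = 17 / 35
= 0.4857

0.4857


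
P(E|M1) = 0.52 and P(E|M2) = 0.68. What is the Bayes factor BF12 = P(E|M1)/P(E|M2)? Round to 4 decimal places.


Bayes factor BF12 = P(E|M1) / P(E|M2)
= 0.52 / 0.68
= 0.7647

0.7647


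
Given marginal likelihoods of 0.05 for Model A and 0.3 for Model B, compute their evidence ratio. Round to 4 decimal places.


Ratio = ML(A) / ML(B) = 0.05/0.3
= 0.1667

0.1667


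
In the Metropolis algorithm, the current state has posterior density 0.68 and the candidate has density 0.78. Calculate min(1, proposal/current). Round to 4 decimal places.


Ratio = 0.78/0.68 = 1.1471
Acceptance probability = min(1, 1.1471)
= 1.0

1.0


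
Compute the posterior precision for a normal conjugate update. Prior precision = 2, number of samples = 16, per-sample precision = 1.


tau_post = tau_0 + n * tau
= 2 + 16 * 1 = 18

18


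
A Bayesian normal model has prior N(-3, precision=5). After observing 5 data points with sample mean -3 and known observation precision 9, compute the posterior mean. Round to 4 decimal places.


Posterior mean = (prior_precision * prior_mean + n * data_precision * data_mean) / (prior_precision + n * data_precision)
Numerator = 5*-3 + 5*9*-3 = -150
Denominator = 5 + 5*9 = 50
Posterior mean = -3.0

-3.0


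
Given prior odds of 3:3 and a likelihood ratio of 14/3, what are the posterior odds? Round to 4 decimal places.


Posterior odds = prior odds * LR
Prior odds = 3/3 = 1.0
LR = 14/3 = 4.6667
Posterior odds = 1.0 * 4.6667 = 4.6667

4.6667


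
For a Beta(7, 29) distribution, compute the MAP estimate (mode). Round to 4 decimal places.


MAP = mode = (a-1)/(a+b-2)
= (7-1)/(7+29-2)
= 6/34 = 0.1765

0.1765


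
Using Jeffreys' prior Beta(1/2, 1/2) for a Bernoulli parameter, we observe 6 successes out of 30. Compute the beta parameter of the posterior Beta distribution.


Conjugate update: Beta(0.5 + k, 0.5 + n - k).
k = 6, n - k = 24
Posterior beta = 0.5 + (n - k) = 0.5 + 24 = 24.5

24.5


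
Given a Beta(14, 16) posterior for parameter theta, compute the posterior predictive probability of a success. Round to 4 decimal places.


For a Beta-Bernoulli model, the predictive probability is the mean:
P(success) = 14/(14+16) = 14/30 = 0.4667

0.4667


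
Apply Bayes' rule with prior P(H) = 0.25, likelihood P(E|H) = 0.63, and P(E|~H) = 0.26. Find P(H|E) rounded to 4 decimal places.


Step 1: Compute marginal P(E) = P(E|H)P(H) + P(E|~H)P(~H)
= 0.63*0.25 + 0.26*0.75 = 0.3525
Step 2: P(H|E) = P(E|H)P(H)/P(E) = 0.1575/0.3525
= 0.4468

0.4468


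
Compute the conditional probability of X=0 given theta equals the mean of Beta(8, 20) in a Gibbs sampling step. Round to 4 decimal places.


Mean of Beta(8, 20) = 0.2857
P(X=0 | theta=0.2857) = 0.7143

0.7143


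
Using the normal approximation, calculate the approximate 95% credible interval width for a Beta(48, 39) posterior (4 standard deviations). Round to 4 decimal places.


Var(Beta) = 48*39/(87^2 * 88) = 0.0028
SD = 0.053
Width ~ 4*SD = 0.2121

0.2121


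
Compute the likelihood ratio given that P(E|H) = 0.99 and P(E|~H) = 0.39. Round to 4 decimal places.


LR = P(E|H) / P(E|~H)
= 0.99 / 0.39 = 2.5385

2.5385


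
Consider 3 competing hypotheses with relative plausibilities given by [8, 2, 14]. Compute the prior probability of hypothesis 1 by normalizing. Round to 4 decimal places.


Sum of weights = 8 + 2 + 14 = 24
Normalized prior for H1 = 8 / 24
= 0.3333

0.3333


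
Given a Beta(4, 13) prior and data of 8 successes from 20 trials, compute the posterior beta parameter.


Number of failures = 20 - 8 = 12
Posterior beta = 13 + 12 = 25

25


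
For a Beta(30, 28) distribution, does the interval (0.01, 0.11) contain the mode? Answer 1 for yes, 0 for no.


Mode of Beta(a,b) = (a-1)/(a+b-2)
= (30-1)/(30+28-2) = 0.5179
Check: 0.01 <= 0.5179 <= 0.11?
Result: 0

0


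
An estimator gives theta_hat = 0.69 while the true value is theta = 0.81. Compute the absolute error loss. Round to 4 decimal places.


The absolute error loss is |theta_hat - theta|
= |0.69 - 0.81|
= 0.12

0.12


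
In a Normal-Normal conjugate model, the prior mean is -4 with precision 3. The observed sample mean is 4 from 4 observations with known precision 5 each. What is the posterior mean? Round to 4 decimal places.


Posterior precision = tau0 + n*tau = 3 + 4*5 = 23
Posterior mean = (tau0*mu0 + n*tau*xbar) / posterior_precision
= (3*-4 + 4*5*4) / 23
= 68 / 23 = 2.9565

2.9565


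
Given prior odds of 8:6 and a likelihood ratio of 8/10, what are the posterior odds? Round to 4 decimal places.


Posterior odds = prior odds * LR
Prior odds = 8/6 = 1.3333
LR = 8/10 = 0.8
Posterior odds = 1.3333 * 0.8 = 1.0667

1.0667


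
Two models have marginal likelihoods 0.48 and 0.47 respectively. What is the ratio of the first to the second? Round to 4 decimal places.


Evidence ratio = 0.48 / 0.47
= 1.0213

1.0213


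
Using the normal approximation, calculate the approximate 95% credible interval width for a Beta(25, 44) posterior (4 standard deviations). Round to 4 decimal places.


Var(Beta) = 25*44/(69^2 * 70) = 0.0033
SD = 0.0575
Width ~ 4*SD = 0.2298

0.2298


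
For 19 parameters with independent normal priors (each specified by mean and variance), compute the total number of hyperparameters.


A normal prior has 2 hyperparameters per parameter.
Total = 19 * 2 = 38

38


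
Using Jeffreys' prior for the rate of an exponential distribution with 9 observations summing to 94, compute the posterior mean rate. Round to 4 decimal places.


Jeffreys' prior leads to posterior Gamma(9, 94).
Mean = 9/94 = 0.0957

0.0957


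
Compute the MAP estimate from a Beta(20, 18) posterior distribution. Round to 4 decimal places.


MAP = mode of Beta distribution
= (alpha - 1)/(alpha + beta - 2)
= (20-1)/(20+18-2)
= 19/36 = 0.5278

0.5278


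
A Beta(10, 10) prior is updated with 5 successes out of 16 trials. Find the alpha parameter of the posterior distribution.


In the Beta-Binomial conjugate update:
alpha_post = alpha_prior + successes
= 10 + 5
= 15

15


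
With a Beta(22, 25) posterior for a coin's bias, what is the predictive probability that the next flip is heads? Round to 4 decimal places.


The predictive probability equals the posterior mean.
P(next = heads) = alpha / (alpha + beta)
= 22 / 47 = 0.4681

0.4681


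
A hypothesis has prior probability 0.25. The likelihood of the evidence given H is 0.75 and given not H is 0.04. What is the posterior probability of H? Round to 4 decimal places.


Using Bayes' theorem:
P(E) = 0.25 * 0.75 + 0.75 * 0.04
P(E) = 0.2175
P(H|E) = (0.25 * 0.75) / 0.2175 = 0.8621

0.8621


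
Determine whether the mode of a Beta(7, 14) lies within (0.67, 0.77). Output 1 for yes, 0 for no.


First find the mode: (a-1)/(a+b-2) = 0.3158
Is 0.3158 in (0.67, 0.77)? 0

0


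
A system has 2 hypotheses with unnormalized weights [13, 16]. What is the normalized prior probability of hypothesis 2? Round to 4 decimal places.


The normalized prior is the weight divided by the total.
Total weight = 29
P(H2) = 16 / 29 = 0.5517

0.5517


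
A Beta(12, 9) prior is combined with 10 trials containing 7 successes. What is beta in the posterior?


In conjugate updating:
beta_posterior = beta_prior + (n - k)
= 9 + (10 - 7)
= 9 + 3 = 12

12


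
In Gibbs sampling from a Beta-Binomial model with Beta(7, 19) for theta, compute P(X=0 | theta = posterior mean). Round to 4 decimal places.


Posterior mean = alpha/(alpha+beta) = 7/26 = 0.2692
P(X=0|theta=mean) = 1 - theta = 0.7308

0.7308


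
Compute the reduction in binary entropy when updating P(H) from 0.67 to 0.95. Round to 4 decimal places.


H_before = -p*log2(p) - (1-p)*log2(1-p) for p=0.67: 0.9149
H_after for p=0.95: 0.2864
Reduction = 0.9149 - 0.2864 = 0.6285

0.6285


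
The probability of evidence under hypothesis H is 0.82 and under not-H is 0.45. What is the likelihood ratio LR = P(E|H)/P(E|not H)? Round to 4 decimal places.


LR = 0.82 / 0.45
= 1.8222

1.8222


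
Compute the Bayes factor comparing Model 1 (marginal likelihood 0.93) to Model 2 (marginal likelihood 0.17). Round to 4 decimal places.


BF12 = marginal likelihood of M1 / marginal likelihood of M2
= 0.93/0.17
= 5.4706

5.4706


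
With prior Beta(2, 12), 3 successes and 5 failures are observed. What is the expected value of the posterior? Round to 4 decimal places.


Posterior = Beta(5, 17)
E[theta] = alpha/(alpha+beta)
= 5/22 = 0.2273

0.2273


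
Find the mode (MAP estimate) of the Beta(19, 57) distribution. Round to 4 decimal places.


For Beta(a,b) with a,b > 1:
Mode = (a-1)/(a+b-2) = (19-1)/(76-2)
= 18/74 = 0.2432

0.2432


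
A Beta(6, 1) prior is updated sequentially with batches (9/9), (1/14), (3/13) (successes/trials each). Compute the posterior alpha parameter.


Sequential conjugate updating is equivalent to a single batch update.
Total successes across all batches = 13
alpha_posterior = alpha_prior + total_successes = 6 + 13
= 19

19


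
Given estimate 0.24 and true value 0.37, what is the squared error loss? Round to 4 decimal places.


Squared error = (estimate - true)^2
Difference = -0.13
Loss = -0.13^2 = 0.0169

0.0169


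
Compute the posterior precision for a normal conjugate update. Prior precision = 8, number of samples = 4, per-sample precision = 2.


tau_post = tau_0 + n * tau
= 8 + 4 * 2 = 16

16


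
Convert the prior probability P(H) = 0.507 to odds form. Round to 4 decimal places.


P(not H) = 1 - 0.507 = 0.493
Odds = 0.507 / 0.493 = 1.0284

1.0284


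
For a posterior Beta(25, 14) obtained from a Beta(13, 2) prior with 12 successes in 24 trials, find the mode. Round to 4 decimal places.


Mode = (alpha - 1) / (alpha + beta - 2)
= 24 / 37
= 0.6486

0.6486


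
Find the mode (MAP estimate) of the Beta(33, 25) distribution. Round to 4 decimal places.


For Beta(a,b) with a,b > 1:
Mode = (a-1)/(a+b-2) = (33-1)/(58-2)
= 32/56 = 0.5714

0.5714


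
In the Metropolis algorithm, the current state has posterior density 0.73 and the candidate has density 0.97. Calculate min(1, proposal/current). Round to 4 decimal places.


Ratio = 0.97/0.73 = 1.3288
Acceptance probability = min(1, 1.3288)
= 1.0

1.0


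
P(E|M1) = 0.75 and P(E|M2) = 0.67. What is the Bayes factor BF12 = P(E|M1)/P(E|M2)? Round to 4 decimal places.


Bayes factor BF12 = P(E|M1) / P(E|M2)
= 0.75 / 0.67
= 1.1194

1.1194


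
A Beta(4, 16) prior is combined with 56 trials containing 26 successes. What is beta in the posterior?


In conjugate updating:
beta_posterior = beta_prior + (n - k)
= 16 + (56 - 26)
= 16 + 30 = 46

46


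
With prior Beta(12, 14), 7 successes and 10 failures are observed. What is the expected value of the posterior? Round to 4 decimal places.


Posterior = Beta(19, 24)
E[theta] = alpha/(alpha+beta)
= 19/43 = 0.4419

0.4419


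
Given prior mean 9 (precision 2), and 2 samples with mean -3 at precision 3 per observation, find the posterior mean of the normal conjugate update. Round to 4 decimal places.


The posterior mean is a precision-weighted average of prior and data.
Post. prec. = 2 + 6 = 8
Post. mean = (18 + -18)/8 = 0/8 = 0.0

0.0


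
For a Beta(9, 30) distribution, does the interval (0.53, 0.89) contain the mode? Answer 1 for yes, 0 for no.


Mode of Beta(a,b) = (a-1)/(a+b-2)
= (9-1)/(9+30-2) = 0.2162
Check: 0.53 <= 0.2162 <= 0.89?
Result: 0

0


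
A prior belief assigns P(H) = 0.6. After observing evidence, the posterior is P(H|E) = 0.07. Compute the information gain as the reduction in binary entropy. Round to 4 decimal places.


H(prior) = -0.6*log2(0.6) - 0.4*log2(0.4)
= 0.971
H(post) = -0.07*log2(0.07) - 0.93*log2(0.93)
= 0.3659
IG = 0.971 - 0.3659 = 0.605

0.605


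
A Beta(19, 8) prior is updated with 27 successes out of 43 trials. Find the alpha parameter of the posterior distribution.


In the Beta-Binomial conjugate update:
alpha_post = alpha_prior + successes
= 19 + 27
= 46

46


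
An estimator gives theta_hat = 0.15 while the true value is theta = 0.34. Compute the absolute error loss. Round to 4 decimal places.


The absolute error loss is |theta_hat - theta|
= |0.15 - 0.34|
= 0.19

0.19


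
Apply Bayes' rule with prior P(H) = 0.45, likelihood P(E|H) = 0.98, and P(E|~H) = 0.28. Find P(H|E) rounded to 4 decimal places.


Step 1: Compute marginal P(E) = P(E|H)P(H) + P(E|~H)P(~H)
= 0.98*0.45 + 0.28*0.55 = 0.595
Step 2: P(H|E) = P(E|H)P(H)/P(E) = 0.441/0.595
= 0.7412

0.7412


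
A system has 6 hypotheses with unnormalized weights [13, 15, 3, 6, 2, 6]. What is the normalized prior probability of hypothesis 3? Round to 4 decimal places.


The normalized prior is the weight divided by the total.
Total weight = 45
P(H3) = 3 / 45 = 0.0667

0.0667


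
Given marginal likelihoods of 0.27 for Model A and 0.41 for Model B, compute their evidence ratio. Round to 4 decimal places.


Ratio = ML(A) / ML(B) = 0.27/0.41
= 0.6585

0.6585


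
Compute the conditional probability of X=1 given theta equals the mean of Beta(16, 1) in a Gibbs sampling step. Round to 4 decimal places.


Mean of Beta(16, 1) = 0.9412
P(X=1 | theta=0.9412) = 0.9412

0.9412


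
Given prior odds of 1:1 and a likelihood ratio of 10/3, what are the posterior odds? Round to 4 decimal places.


Posterior odds = prior odds * LR
Prior odds = 1/1 = 1.0
LR = 10/3 = 3.3333
Posterior odds = 1.0 * 3.3333 = 3.3333

3.3333


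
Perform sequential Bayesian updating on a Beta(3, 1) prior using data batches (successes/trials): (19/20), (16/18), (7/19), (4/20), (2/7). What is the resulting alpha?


Accumulate successes: 48
Posterior alpha = prior alpha + sum of successes
= 3 + 48 = 51

51


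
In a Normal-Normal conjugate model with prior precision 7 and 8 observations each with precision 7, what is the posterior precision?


Posterior precision = prior precision + n * observation precision
= 7 + 8 * 7
= 7 + 56 = 63

63


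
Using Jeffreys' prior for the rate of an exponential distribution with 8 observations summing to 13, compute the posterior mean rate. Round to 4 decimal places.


Jeffreys' prior leads to posterior Gamma(8, 13).
Mean = 8/13 = 0.6154

0.6154


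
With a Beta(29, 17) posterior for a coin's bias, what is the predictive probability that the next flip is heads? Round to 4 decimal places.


The predictive probability equals the posterior mean.
P(next = heads) = alpha / (alpha + beta)
= 29 / 46 = 0.6304

0.6304


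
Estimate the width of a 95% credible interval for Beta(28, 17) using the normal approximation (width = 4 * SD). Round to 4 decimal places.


For Beta(a,b): Var = ab/((a+b)^2(a+b+1))
Var = 0.0051, SD = 0.0715
Approximate 95% CI width = 4 * 0.0715 = 0.2859

0.2859


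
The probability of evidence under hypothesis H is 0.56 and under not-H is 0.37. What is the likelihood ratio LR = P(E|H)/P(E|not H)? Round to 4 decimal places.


LR = 0.56 / 0.37
= 1.5135

1.5135


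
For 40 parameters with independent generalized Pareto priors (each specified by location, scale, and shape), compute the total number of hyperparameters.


A generalized Pareto prior has 3 hyperparameters per parameter.
Total = 40 * 3 = 120

120


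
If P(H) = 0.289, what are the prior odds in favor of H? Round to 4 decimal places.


Prior odds = P(H) / (1 - P(H))
= 0.289 / 0.711
= 0.4065

0.4065


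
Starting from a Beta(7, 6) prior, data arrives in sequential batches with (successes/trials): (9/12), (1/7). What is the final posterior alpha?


In sequential Bayesian updating, we sum all successes.
Total successes = 10
Final alpha = 7 + 10 = 17

17


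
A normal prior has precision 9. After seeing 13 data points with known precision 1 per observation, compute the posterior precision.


In the conjugate normal model, precisions add:
tau_posterior = tau_prior + n * tau_data
= 9 + 13*1 = 22

22


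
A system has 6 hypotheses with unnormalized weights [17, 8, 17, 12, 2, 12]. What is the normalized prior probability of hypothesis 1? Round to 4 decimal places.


The normalized prior is the weight divided by the total.
Total weight = 68
P(H1) = 17 / 68 = 0.25

0.25


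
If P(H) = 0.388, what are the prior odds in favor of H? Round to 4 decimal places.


Prior odds = P(H) / (1 - P(H))
= 0.388 / 0.612
= 0.634

0.634


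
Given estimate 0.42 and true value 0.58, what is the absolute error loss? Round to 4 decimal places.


Absolute error = |estimate - true|
= |-0.16| = 0.16

0.16


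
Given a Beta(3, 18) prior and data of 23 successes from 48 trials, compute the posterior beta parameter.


Number of failures = 48 - 23 = 25
Posterior beta = 18 + 25 = 43

43


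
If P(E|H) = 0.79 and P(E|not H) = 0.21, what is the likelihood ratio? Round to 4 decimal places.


Likelihood ratio = P(E|H) / P(E|not H)
= 0.79 / 0.21
= 3.7619

3.7619


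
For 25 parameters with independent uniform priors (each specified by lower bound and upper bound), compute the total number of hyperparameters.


A uniform prior has 2 hyperparameters per parameter.
Total = 25 * 2 = 50

50


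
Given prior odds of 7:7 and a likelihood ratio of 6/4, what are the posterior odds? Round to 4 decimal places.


Posterior odds = prior odds * LR
Prior odds = 7/7 = 1.0
LR = 6/4 = 1.5
Posterior odds = 1.0 * 1.5 = 1.5

1.5


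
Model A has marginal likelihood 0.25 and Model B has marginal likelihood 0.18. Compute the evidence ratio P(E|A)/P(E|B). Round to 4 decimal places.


Evidence ratio = P(E|A) / P(E|B)
= 0.25 / 0.18
= 1.3889

1.3889


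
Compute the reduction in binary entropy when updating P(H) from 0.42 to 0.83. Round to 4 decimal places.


H_before = -p*log2(p) - (1-p)*log2(1-p) for p=0.42: 0.9815
H_after for p=0.83: 0.6577
Reduction = 0.9815 - 0.6577 = 0.3237

0.3237


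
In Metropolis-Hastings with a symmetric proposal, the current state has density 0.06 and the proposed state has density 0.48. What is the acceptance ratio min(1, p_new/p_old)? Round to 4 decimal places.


Ratio = p_new / p_old = 0.48 / 0.06 = 8.0
Acceptance = min(1, 8.0) = 1.0

1.0


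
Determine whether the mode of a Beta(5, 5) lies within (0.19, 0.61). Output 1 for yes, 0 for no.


First find the mode: (a-1)/(a+b-2) = 0.5
Is 0.5 in (0.19, 0.61)? 1

1


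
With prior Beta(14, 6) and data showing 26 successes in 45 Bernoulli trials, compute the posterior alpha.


Conjugate update: alpha_posterior = alpha_prior + k
= 14 + 26 = 40

40


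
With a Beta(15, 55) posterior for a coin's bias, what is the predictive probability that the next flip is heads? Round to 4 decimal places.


The predictive probability equals the posterior mean.
P(next = heads) = alpha / (alpha + beta)
= 15 / 70 = 0.2143

0.2143


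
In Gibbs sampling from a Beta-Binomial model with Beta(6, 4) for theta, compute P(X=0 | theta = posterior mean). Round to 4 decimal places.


Posterior mean = alpha/(alpha+beta) = 6/10 = 0.6
P(X=0|theta=mean) = 1 - theta = 0.4

0.4


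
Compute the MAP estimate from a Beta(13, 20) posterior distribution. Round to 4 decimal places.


MAP = mode of Beta distribution
= (alpha - 1)/(alpha + beta - 2)
= (13-1)/(13+20-2)
= 12/31 = 0.3871

0.3871


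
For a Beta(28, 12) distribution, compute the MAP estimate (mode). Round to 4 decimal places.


MAP = mode = (a-1)/(a+b-2)
= (28-1)/(28+12-2)
= 27/38 = 0.7105

0.7105


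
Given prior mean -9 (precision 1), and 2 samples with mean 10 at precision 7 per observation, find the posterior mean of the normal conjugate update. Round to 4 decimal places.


The posterior mean is a precision-weighted average of prior and data.
Post. prec. = 1 + 14 = 15
Post. mean = (-9 + 140)/15 = 131/15 = 8.7333

8.7333


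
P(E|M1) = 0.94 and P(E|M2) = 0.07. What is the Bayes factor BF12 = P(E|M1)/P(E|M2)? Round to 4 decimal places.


Bayes factor BF12 = P(E|M1) / P(E|M2)
= 0.94 / 0.07
= 13.4286

13.4286


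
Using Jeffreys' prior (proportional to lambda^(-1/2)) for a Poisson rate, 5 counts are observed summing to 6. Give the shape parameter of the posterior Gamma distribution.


Conjugate update: Gamma(prior_shape + S, prior_rate + n).
Prior shape = 0.5, prior rate = 0.
Posterior shape = 0.5 + S = 0.5 + 6 = 6.5

6.5


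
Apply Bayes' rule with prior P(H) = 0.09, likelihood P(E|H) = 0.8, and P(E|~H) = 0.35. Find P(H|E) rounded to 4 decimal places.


Step 1: Compute marginal P(E) = P(E|H)P(H) + P(E|~H)P(~H)
= 0.8*0.09 + 0.35*0.91 = 0.3905
Step 2: P(H|E) = P(E|H)P(H)/P(E) = 0.072/0.3905
= 0.1844

0.1844


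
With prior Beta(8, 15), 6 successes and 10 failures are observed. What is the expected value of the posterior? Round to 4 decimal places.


Posterior = Beta(14, 25)
E[theta] = alpha/(alpha+beta)
= 14/39 = 0.359

0.359


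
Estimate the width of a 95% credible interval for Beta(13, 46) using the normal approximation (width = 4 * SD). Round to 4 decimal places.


For Beta(a,b): Var = ab/((a+b)^2(a+b+1))
Var = 0.0029, SD = 0.0535
Approximate 95% CI width = 4 * 0.0535 = 0.214

0.214


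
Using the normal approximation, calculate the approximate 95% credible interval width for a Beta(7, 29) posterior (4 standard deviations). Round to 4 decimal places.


Var(Beta) = 7*29/(36^2 * 37) = 0.0042
SD = 0.0651
Width ~ 4*SD = 0.2603

0.2603


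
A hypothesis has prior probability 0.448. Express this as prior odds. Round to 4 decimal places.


Odds = P(H) / P(not H) = 0.448 / 0.552
= 0.8116

0.8116


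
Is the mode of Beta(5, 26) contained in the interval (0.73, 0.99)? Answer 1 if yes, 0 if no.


Mode = (a-1)/(a+b-2) = 4/29 = 0.1379
Interval: (0.73, 0.99)
Contains mode? 0

0


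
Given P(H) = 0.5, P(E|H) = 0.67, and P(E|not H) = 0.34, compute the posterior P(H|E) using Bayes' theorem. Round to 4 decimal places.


By Bayes' theorem: P(H|E) = P(E|H)*P(H) / P(E)
P(E) = P(E|H)*P(H) + P(E|not H)*P(not H)
P(E) = 0.67*0.5 + 0.34*0.5 = 0.505
P(H|E) = 0.67*0.5 / 0.505 = 0.6634

0.6634


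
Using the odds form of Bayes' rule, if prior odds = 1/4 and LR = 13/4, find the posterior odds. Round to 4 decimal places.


Bayes' rule in odds form: posterior odds = prior odds * LR
= (1 * 13) / (4 * 4)
= 13/16 = 0.8125

0.8125


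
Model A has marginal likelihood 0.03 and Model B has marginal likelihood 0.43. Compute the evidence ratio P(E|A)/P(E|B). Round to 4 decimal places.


Evidence ratio = P(E|A) / P(E|B)
= 0.03 / 0.43
= 0.0698

0.0698


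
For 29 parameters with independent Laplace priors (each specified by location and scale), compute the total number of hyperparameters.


A Laplace prior has 2 hyperparameters per parameter.
Total = 29 * 2 = 58

58


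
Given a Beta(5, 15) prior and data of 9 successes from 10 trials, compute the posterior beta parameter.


Number of failures = 10 - 9 = 1
Posterior beta = 15 + 1 = 16

16


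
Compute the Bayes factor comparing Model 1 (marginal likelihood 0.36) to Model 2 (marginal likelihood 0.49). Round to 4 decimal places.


BF12 = marginal likelihood of M1 / marginal likelihood of M2
= 0.36/0.49
= 0.7347

0.7347


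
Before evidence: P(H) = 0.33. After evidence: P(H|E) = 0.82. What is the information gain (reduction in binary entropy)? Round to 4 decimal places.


Prior entropy = 0.9149
Posterior entropy = 0.6801
Information gain = 0.9149 - 0.6801 = 0.2348

0.2348


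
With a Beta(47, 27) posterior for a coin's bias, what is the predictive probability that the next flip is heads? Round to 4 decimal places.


The predictive probability equals the posterior mean.
P(next = heads) = alpha / (alpha + beta)
= 47 / 74 = 0.6351

0.6351


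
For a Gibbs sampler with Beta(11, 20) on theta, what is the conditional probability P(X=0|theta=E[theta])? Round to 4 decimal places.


E[theta] = 11/(11+20) = 0.3548
P(X=0|theta) = 1 - theta = 0.6452

0.6452


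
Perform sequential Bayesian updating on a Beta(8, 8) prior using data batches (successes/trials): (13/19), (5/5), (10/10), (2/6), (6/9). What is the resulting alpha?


Accumulate successes: 36
Posterior alpha = prior alpha + sum of successes
= 8 + 36 = 44

44


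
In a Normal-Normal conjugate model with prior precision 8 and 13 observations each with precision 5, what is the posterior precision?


Posterior precision = prior precision + n * observation precision
= 8 + 13 * 5
= 8 + 65 = 73

73


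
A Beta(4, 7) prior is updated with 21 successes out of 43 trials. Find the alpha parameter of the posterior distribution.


In the Beta-Binomial conjugate update:
alpha_post = alpha_prior + successes
= 4 + 21
= 25

25


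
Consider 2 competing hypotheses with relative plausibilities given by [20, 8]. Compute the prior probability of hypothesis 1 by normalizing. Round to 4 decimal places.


Sum of weights = 20 + 8 = 28
Normalized prior for H1 = 20 / 28
= 0.7143

0.7143


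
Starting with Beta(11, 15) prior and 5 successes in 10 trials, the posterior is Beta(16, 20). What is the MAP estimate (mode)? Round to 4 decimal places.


The mode of Beta(a, b) when a > 1 and b > 1 is (a-1)/(a+b-2)
= (16 - 1) / (16 + 20 - 2)
= 15 / 34
= 0.4412

0.4412


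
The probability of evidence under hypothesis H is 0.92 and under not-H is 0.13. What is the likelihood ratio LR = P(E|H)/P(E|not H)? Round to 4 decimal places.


LR = 0.92 / 0.13
= 7.0769

7.0769


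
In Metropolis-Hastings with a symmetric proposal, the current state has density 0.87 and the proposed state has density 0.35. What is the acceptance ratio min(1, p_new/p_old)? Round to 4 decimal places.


Ratio = p_new / p_old = 0.35 / 0.87 = 0.4023
Acceptance = min(1, 0.4023) = 0.4023

0.4023


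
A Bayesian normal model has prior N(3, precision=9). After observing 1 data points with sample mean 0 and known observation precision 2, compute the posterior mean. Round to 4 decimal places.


Posterior mean = (prior_precision * prior_mean + n * data_precision * data_mean) / (prior_precision + n * data_precision)
Numerator = 9*3 + 1*2*0 = 27
Denominator = 9 + 1*2 = 11
Posterior mean = 2.4545

2.4545


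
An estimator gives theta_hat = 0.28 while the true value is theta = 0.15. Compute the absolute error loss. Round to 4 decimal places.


The absolute error loss is |theta_hat - theta|
= |0.28 - 0.15|
= 0.13

0.13


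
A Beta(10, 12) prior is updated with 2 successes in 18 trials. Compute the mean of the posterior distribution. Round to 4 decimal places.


After update: Beta(12, 28)
Mean = 12 / (12 + 28) = 12 / 40
= 0.3

0.3


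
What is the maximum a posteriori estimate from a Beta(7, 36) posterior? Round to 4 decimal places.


The MAP estimate equals the mode of the distribution.
Mode of Beta(a,b) = (a-1)/(a+b-2)
= 6/41
= 0.1463

0.1463


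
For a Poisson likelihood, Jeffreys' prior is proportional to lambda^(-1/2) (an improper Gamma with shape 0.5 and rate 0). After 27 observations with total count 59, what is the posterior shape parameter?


Jeffreys' prior for Poisson is proportional to lambda^(-1/2).
Posterior is Gamma(0.5 + S, 0 + n) = Gamma(0.5 + 59, 27).
Posterior shape = 0.5 + S = 0.5 + 59 = 59.5

59.5


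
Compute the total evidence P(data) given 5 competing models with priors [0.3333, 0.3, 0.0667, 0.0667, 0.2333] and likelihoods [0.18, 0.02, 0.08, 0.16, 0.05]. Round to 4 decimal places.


Marginal likelihood = sum P(model_i) * P(data|model_i)
Model 1: 0.3333 * 0.18 = 0.06
Model 2: 0.3 * 0.02 = 0.006
Model 3: 0.0667 * 0.08 = 0.0053
Model 4: 0.0667 * 0.16 = 0.0107
Model 5: 0.2333 * 0.05 = 0.0117
Total = 0.0937

0.0937


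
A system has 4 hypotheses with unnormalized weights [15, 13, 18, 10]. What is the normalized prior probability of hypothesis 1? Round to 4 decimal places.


The normalized prior is the weight divided by the total.
Total weight = 56
P(H1) = 15 / 56 = 0.2679

0.2679


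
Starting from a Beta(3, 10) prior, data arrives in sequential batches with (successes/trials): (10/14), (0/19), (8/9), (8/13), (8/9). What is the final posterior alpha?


In sequential Bayesian updating, we sum all successes.
Total successes = 34
Final alpha = 3 + 34 = 37

37


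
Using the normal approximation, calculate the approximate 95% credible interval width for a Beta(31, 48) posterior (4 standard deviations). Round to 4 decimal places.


Var(Beta) = 31*48/(79^2 * 80) = 0.003
SD = 0.0546
Width ~ 4*SD = 0.2184

0.2184


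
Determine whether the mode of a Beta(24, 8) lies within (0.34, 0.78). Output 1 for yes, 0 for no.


First find the mode: (a-1)/(a+b-2) = 0.7667
Is 0.7667 in (0.34, 0.78)? 1

1


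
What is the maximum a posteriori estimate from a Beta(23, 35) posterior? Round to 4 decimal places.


The MAP estimate equals the mode of the distribution.
Mode of Beta(a,b) = (a-1)/(a+b-2)
= 22/56
= 0.3929

0.3929


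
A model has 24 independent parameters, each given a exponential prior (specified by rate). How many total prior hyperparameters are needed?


Each exponential prior needs 1 hyperparameter (rate).
Total = 1 * 24 = 24

24


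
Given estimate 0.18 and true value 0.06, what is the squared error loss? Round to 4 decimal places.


Squared error = (estimate - true)^2
Difference = 0.12
Loss = 0.12^2 = 0.0144

0.0144


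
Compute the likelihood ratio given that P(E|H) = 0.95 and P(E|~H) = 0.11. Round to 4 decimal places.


LR = P(E|H) / P(E|~H)
= 0.95 / 0.11 = 8.6364

8.6364


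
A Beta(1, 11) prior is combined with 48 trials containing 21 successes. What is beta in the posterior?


In conjugate updating:
beta_posterior = beta_prior + (n - k)
= 11 + (48 - 21)
= 11 + 27 = 38

38


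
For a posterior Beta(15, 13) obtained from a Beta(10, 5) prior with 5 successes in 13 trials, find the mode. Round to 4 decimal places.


Mode = (alpha - 1) / (alpha + beta - 2)
= 14 / 26
= 0.5385

0.5385


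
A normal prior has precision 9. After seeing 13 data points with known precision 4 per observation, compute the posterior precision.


In the conjugate normal model, precisions add:
tau_posterior = tau_prior + n * tau_data
= 9 + 13*4 = 61

61


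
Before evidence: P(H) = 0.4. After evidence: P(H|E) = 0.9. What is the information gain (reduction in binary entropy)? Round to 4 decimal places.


Prior entropy = 0.971
Posterior entropy = 0.469
Information gain = 0.971 - 0.469 = 0.502

0.502


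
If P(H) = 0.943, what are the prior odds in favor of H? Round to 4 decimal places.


Prior odds = P(H) / (1 - P(H))
= 0.943 / 0.057
= 16.5439

16.5439


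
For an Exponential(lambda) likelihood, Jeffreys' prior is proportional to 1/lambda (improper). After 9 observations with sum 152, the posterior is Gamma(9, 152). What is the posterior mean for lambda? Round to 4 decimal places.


Posterior = Gamma(n, sum_x) = Gamma(9, 152)
Posterior mean = shape/rate = 9/152
= 0.0592

0.0592


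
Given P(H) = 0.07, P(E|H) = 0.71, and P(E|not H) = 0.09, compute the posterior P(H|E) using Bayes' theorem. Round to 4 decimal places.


By Bayes' theorem: P(H|E) = P(E|H)*P(H) / P(E)
P(E) = P(E|H)*P(H) + P(E|not H)*P(not H)
P(E) = 0.71*0.07 + 0.09*0.93 = 0.1334
P(H|E) = 0.71*0.07 / 0.1334 = 0.3726

0.3726


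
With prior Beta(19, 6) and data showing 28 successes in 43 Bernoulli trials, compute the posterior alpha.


Conjugate update: alpha_posterior = alpha_prior + k
= 19 + 28 = 47

47


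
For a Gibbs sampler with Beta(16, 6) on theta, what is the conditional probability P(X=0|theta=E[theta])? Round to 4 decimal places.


E[theta] = 16/(16+6) = 0.7273
P(X=0|theta) = 1 - theta = 0.2727

0.2727


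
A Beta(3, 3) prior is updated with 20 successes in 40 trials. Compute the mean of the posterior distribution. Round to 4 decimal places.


After update: Beta(23, 23)
Mean = 23 / (23 + 23) = 23 / 46
= 0.5

0.5


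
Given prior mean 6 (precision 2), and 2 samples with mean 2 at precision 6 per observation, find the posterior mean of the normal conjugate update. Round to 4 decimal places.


The posterior mean is a precision-weighted average of prior and data.
Post. prec. = 2 + 12 = 14
Post. mean = (12 + 24)/14 = 36/14 = 2.5714

2.5714


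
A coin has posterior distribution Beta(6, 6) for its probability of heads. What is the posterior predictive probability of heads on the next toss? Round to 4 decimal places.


Posterior predictive = E[theta] = alpha/(alpha+beta)
= 6/12
= 0.5

0.5


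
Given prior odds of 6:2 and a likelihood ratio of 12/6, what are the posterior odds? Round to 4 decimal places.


Posterior odds = prior odds * LR
Prior odds = 6/2 = 3.0
LR = 12/6 = 2.0
Posterior odds = 3.0 * 2.0 = 6.0

6.0


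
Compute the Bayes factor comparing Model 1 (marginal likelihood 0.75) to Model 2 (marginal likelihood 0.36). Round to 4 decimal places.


BF12 = marginal likelihood of M1 / marginal likelihood of M2
= 0.75/0.36
= 2.0833

2.0833


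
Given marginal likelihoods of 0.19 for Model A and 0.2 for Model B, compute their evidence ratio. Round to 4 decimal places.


Ratio = ML(A) / ML(B) = 0.19/0.2
= 0.95

0.95


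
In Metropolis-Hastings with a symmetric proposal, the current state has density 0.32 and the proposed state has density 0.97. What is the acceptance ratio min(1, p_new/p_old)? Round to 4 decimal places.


Ratio = p_new / p_old = 0.97 / 0.32 = 3.0312
Acceptance = min(1, 3.0312) = 1.0

1.0


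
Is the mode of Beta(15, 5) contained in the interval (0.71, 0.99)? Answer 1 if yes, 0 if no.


Mode = (a-1)/(a+b-2) = 14/18 = 0.7778
Interval: (0.71, 0.99)
Contains mode? 1

1


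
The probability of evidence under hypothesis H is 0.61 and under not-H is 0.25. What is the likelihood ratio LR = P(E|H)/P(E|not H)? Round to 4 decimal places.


LR = 0.61 / 0.25
= 2.44

2.44


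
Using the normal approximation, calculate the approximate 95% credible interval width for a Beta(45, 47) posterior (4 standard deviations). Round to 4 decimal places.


Var(Beta) = 45*47/(92^2 * 93) = 0.0027
SD = 0.0518
Width ~ 4*SD = 0.2073

0.2073


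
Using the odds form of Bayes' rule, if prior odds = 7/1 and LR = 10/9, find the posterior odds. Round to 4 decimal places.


Bayes' rule in odds form: posterior odds = prior odds * LR
= (7 * 10) / (1 * 9)
= 70/9 = 7.7778

7.7778


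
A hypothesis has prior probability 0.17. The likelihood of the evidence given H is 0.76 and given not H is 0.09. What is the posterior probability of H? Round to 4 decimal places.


Using Bayes' theorem:
P(E) = 0.17 * 0.76 + 0.83 * 0.09
P(E) = 0.2039
P(H|E) = (0.17 * 0.76) / 0.2039 = 0.6336

0.6336


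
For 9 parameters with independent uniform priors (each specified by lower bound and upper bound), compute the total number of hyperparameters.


A uniform prior has 2 hyperparameters per parameter.
Total = 9 * 2 = 18

18


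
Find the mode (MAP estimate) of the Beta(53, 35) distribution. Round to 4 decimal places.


For Beta(a,b) with a,b > 1:
Mode = (a-1)/(a+b-2) = (53-1)/(88-2)
= 52/86 = 0.6047

0.6047


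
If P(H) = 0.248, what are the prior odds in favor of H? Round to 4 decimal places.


Prior odds = P(H) / (1 - P(H))
= 0.248 / 0.752
= 0.3298

0.3298


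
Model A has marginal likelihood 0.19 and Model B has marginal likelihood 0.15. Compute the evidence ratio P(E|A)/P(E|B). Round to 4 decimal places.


Evidence ratio = P(E|A) / P(E|B)
= 0.19 / 0.15
= 1.2667

1.2667


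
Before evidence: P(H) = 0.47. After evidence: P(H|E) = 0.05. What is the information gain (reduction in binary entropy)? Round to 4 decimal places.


Prior entropy = 0.9974
Posterior entropy = 0.2864
Information gain = 0.9974 - 0.2864 = 0.711

0.711


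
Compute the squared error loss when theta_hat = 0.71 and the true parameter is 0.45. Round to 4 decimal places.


L = (theta_hat - theta_true)^2
= (0.71 - 0.45)^2
= 0.26^2 = 0.0676

0.0676


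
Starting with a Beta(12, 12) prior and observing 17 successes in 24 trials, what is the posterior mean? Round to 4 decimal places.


Posterior parameters: alpha = 12 + 17 = 29
beta = 12 + 7 = 19
Posterior mean = alpha / (alpha + beta) = 29 / 48
= 0.6042

0.6042


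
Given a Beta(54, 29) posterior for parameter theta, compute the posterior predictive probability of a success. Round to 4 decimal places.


For a Beta-Bernoulli model, the predictive probability is the mean:
P(success) = 54/(54+29) = 54/83 = 0.6506

0.6506


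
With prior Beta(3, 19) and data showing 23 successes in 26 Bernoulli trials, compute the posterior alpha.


Conjugate update: alpha_posterior = alpha_prior + k
= 3 + 23 = 26

26


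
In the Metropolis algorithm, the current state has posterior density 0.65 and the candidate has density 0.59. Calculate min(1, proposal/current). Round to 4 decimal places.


Ratio = 0.59/0.65 = 0.9077
Acceptance probability = min(1, 0.9077)
= 0.9077

0.9077


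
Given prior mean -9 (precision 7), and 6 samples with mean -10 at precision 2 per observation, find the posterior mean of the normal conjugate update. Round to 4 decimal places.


The posterior mean is a precision-weighted average of prior and data.
Post. prec. = 7 + 12 = 19
Post. mean = (-63 + -120)/19 = -183/19 = -9.6316

-9.6316


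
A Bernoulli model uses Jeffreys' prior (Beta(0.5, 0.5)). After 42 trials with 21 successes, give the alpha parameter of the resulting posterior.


Posterior = Beta(prior_alpha + successes, prior_beta + failures)
= Beta(0.5 + 21, 0.5 + 21)
Posterior alpha = 0.5 + k = 0.5 + 21 = 21.5

21.5


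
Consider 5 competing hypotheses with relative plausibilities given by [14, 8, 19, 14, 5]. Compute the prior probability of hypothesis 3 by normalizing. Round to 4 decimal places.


Sum of weights = 14 + 8 + 19 + 14 + 5 = 60
Normalized prior for H3 = 19 / 60
= 0.3167

0.3167


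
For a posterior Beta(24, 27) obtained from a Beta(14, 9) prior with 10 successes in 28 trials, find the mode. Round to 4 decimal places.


Mode = (alpha - 1) / (alpha + beta - 2)
= 23 / 49
= 0.4694

0.4694
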